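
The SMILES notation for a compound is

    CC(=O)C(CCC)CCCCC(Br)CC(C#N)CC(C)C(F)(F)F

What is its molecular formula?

C18H29BrF3NO

Walk through each heavy atom and fill implicit hydrogens from standard valence (C 4, N 3, O 2, S 2, halogen 1):
  atom 1: C, bond orders sum to 1 (valence 4) → 3 H
  atom 2: C, bond orders sum to 4 (valence 4) → 0 H
  atom 3: O, bond orders sum to 2 (valence 2) → 0 H
  atom 4: C, bond orders sum to 3 (valence 4) → 1 H
  atom 5: C, bond orders sum to 2 (valence 4) → 2 H
  atom 6: C, bond orders sum to 2 (valence 4) → 2 H
  atom 7: C, bond orders sum to 1 (valence 4) → 3 H
  atom 8: C, bond orders sum to 2 (valence 4) → 2 H
  atom 9: C, bond orders sum to 2 (valence 4) → 2 H
  atom 10: C, bond orders sum to 2 (valence 4) → 2 H
  atom 11: C, bond orders sum to 2 (valence 4) → 2 H
  atom 12: C, bond orders sum to 3 (valence 4) → 1 H
  atom 13: Br (halogen, monovalent) → 0 H
  atom 14: C, bond orders sum to 2 (valence 4) → 2 H
  atom 15: C, bond orders sum to 3 (valence 4) → 1 H
  atom 16: C, bond orders sum to 4 (valence 4) → 0 H
  atom 17: N, bond orders sum to 3 (valence 3) → 0 H
  atom 18: C, bond orders sum to 2 (valence 4) → 2 H
  atom 19: C, bond orders sum to 3 (valence 4) → 1 H
  atom 20: C, bond orders sum to 1 (valence 4) → 3 H
  atom 21: C, bond orders sum to 4 (valence 4) → 0 H
  atom 22: F (halogen, monovalent) → 0 H
  atom 23: F (halogen, monovalent) → 0 H
  atom 24: F (halogen, monovalent) → 0 H
Totals → C:18, H:29, Br:1, F:3, N:1, O:1.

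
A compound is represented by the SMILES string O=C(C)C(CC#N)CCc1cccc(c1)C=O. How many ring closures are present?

In SMILES, each pair of matching ring-closure digits denotes one ring-closing bond; the number of such bonds equals the number of independent rings.
Ring-closure bonds here: 1.

1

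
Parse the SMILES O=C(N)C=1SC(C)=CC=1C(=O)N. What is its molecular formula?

Walk through each heavy atom and fill implicit hydrogens from standard valence (C 4, N 3, O 2, S 2, halogen 1):
  atom 1: O, bond orders sum to 2 (valence 2) → 0 H
  atom 2: C, bond orders sum to 4 (valence 4) → 0 H
  atom 3: N, bond orders sum to 1 (valence 3) → 2 H
  atom 4: C, bond orders sum to 4 (valence 4) → 0 H
  atom 5: S, bond orders sum to 2 (valence 2) → 0 H
  atom 6: C, bond orders sum to 4 (valence 4) → 0 H
  atom 7: C, bond orders sum to 1 (valence 4) → 3 H
  atom 8: C, bond orders sum to 3 (valence 4) → 1 H
  atom 9: C, bond orders sum to 4 (valence 4) → 0 H
  atom 10: C, bond orders sum to 4 (valence 4) → 0 H
  atom 11: O, bond orders sum to 2 (valence 2) → 0 H
  atom 12: N, bond orders sum to 1 (valence 3) → 2 H
Totals → C:7, H:8, N:2, O:2, S:1.

C7H8N2O2S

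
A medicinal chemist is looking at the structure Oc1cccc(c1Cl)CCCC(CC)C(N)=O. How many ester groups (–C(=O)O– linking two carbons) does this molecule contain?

Scan the SMILES for the ester motif — none present.
Groups that are present: 1 amide, 1 hydroxyl.

0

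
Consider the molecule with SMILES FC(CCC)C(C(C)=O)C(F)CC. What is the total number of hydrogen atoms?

Walk through each heavy atom and fill implicit hydrogens from standard valence (C 4, N 3, O 2, S 2, halogen 1):
  atom 1: F (halogen, monovalent) → 0 H
  atom 2: C, bond orders sum to 3 (valence 4) → 1 H
  atom 3: C, bond orders sum to 2 (valence 4) → 2 H
  atom 4: C, bond orders sum to 2 (valence 4) → 2 H
  atom 5: C, bond orders sum to 1 (valence 4) → 3 H
  atom 6: C, bond orders sum to 3 (valence 4) → 1 H
  atom 7: C, bond orders sum to 4 (valence 4) → 0 H
  atom 8: C, bond orders sum to 1 (valence 4) → 3 H
  atom 9: O, bond orders sum to 2 (valence 2) → 0 H
  atom 10: C, bond orders sum to 3 (valence 4) → 1 H
  atom 11: F (halogen, monovalent) → 0 H
  atom 12: C, bond orders sum to 2 (valence 4) → 2 H
  atom 13: C, bond orders sum to 1 (valence 4) → 3 H
Total hydrogens: 18.

18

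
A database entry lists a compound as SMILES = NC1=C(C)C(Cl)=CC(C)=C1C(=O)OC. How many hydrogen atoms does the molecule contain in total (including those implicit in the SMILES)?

12

Walk through each heavy atom and fill implicit hydrogens from standard valence (C 4, N 3, O 2, S 2, halogen 1):
  atom 1: N, bond orders sum to 1 (valence 3) → 2 H
  atom 2: C, bond orders sum to 4 (valence 4) → 0 H
  atom 3: C, bond orders sum to 4 (valence 4) → 0 H
  atom 4: C, bond orders sum to 1 (valence 4) → 3 H
  atom 5: C, bond orders sum to 4 (valence 4) → 0 H
  atom 6: Cl (halogen, monovalent) → 0 H
  atom 7: C, bond orders sum to 3 (valence 4) → 1 H
  atom 8: C, bond orders sum to 4 (valence 4) → 0 H
  atom 9: C, bond orders sum to 1 (valence 4) → 3 H
  atom 10: C, bond orders sum to 4 (valence 4) → 0 H
  atom 11: C, bond orders sum to 4 (valence 4) → 0 H
  atom 12: O, bond orders sum to 2 (valence 2) → 0 H
  atom 13: O, bond orders sum to 2 (valence 2) → 0 H
  atom 14: C, bond orders sum to 1 (valence 4) → 3 H
Total hydrogens: 12.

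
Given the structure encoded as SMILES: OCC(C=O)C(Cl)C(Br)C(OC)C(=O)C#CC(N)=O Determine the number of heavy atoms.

Every atom symbol written in the SMILES (organic subset) is one heavy atom; implicit H are not written.
Heavy atoms by element → Br:1, C:11, Cl:1, N:1, O:5.
Total: 19.

19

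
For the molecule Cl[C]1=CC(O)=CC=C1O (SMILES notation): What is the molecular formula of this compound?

C6H5ClO2

Walk through each heavy atom and fill implicit hydrogens from standard valence (C 4, N 3, O 2, S 2, halogen 1):
  atom 1: Cl (halogen, monovalent) → 0 H
  atom 2: C with explicit H count 0
  atom 3: C, bond orders sum to 3 (valence 4) → 1 H
  atom 4: C, bond orders sum to 4 (valence 4) → 0 H
  atom 5: O, bond orders sum to 1 (valence 2) → 1 H
  atom 6: C, bond orders sum to 3 (valence 4) → 1 H
  atom 7: C, bond orders sum to 3 (valence 4) → 1 H
  atom 8: C, bond orders sum to 4 (valence 4) → 0 H
  atom 9: O, bond orders sum to 1 (valence 2) → 1 H
Totals → C:6, H:5, Cl:1, O:2.
In Hill order: C6H5ClO2.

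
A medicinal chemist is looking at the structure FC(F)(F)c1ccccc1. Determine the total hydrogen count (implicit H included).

5

Walk through each heavy atom and fill implicit hydrogens from standard valence (C 4, N 3, O 2, S 2, halogen 1); for lowercase aromatic atoms, an aromatic c carries 1 H when it has two neighbours and 0 H with three, and aromatic n carries 0 H:
  atom 1: F (halogen, monovalent) → 0 H
  atom 2: C, bond orders sum to 4 (valence 4) → 0 H
  atom 3: F (halogen, monovalent) → 0 H
  atom 4: F (halogen, monovalent) → 0 H
  atom 5: aromatic c, 3 neighbours → 0 H
  atom 6: aromatic c, 2 neighbours → 1 H
  atom 7: aromatic c, 2 neighbours → 1 H
  atom 8: aromatic c, 2 neighbours → 1 H
  atom 9: aromatic c, 2 neighbours → 1 H
  atom 10: aromatic c, 2 neighbours → 1 H
Total hydrogens: 5.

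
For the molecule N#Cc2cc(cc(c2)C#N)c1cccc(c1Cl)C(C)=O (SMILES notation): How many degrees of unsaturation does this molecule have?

Molecular formula: C16H9ClN2O.
DoU = (2C + 2 + N − H − X) / 2, where X is the halogen count and O/S are ignored.
    = (2·16 + 2 + 2 − 9 − 1) / 2 = 26 / 2 = 13.

13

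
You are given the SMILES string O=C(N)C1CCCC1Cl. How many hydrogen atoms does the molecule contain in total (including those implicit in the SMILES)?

Walk through each heavy atom and fill implicit hydrogens from standard valence (C 4, N 3, O 2, S 2, halogen 1):
  atom 1: O, bond orders sum to 2 (valence 2) → 0 H
  atom 2: C, bond orders sum to 4 (valence 4) → 0 H
  atom 3: N, bond orders sum to 1 (valence 3) → 2 H
  atom 4: C, bond orders sum to 3 (valence 4) → 1 H
  atom 5: C, bond orders sum to 2 (valence 4) → 2 H
  atom 6: C, bond orders sum to 2 (valence 4) → 2 H
  atom 7: C, bond orders sum to 2 (valence 4) → 2 H
  atom 8: C, bond orders sum to 3 (valence 4) → 1 H
  atom 9: Cl (halogen, monovalent) → 0 H
Total hydrogens: 10.

10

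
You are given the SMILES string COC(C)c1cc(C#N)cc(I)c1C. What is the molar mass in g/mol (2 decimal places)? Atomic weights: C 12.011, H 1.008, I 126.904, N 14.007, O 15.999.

First, the molecular formula is C11H12INO (counting implicit H from valence).
  C: 11 × 12.011 = 132.121
  H: 12 × 1.008 = 12.096
  I: 1 × 126.904 = 126.904
  N: 1 × 14.007 = 14.007
  O: 1 × 15.999 = 15.999
Sum: 11×12.011 + 12×1.008 + 1×126.904 + 1×14.007 + 1×15.999 = 301.127 → 301.13 g/mol.

301.13 g/mol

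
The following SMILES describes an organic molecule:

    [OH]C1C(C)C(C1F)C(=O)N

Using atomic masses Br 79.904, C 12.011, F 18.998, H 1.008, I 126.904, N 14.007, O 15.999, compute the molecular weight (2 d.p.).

147.15 g/mol

First, the molecular formula is C6H10FNO2 (counting implicit H from valence).
  C: 6 × 12.011 = 72.066
  F: 1 × 18.998 = 18.998
  H: 10 × 1.008 = 10.080
  N: 1 × 14.007 = 14.007
  O: 2 × 15.999 = 31.998
Sum: 6×12.011 + 1×18.998 + 10×1.008 + 1×14.007 + 2×15.999 = 147.149 → 147.15 g/mol.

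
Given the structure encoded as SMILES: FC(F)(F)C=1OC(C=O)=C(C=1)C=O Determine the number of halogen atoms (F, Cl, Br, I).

Halogen atoms appear at heavy-atom positions 1, 3, 4 (3×F).
Other groups present: 2 aldehyde.
Halogen count: 3.

3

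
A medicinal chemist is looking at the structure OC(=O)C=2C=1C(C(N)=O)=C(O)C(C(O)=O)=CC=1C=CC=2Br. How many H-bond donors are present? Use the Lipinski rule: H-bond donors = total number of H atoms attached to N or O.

5

Donors: find every N or O and count the H atoms it carries.
  atom 1 (O): bond orders sum to 1 → 1 H
  atom 3 (O): bond orders sum to 2 → 0 H
  atom 8 (N): bond orders sum to 1 → 2 H
  atom 9 (O): bond orders sum to 2 → 0 H
  atom 11 (O): bond orders sum to 1 → 1 H
  atom 14 (O): bond orders sum to 1 → 1 H
  atom 15 (O): bond orders sum to 2 → 0 H
Lipinski HBD = 5.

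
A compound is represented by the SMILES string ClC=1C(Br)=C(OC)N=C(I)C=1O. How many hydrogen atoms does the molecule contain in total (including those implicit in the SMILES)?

Walk through each heavy atom and fill implicit hydrogens from standard valence (C 4, N 3, O 2, S 2, halogen 1):
  atom 1: Cl (halogen, monovalent) → 0 H
  atom 2: C, bond orders sum to 4 (valence 4) → 0 H
  atom 3: C, bond orders sum to 4 (valence 4) → 0 H
  atom 4: Br (halogen, monovalent) → 0 H
  atom 5: C, bond orders sum to 4 (valence 4) → 0 H
  atom 6: O, bond orders sum to 2 (valence 2) → 0 H
  atom 7: C, bond orders sum to 1 (valence 4) → 3 H
  atom 8: N, bond orders sum to 3 (valence 3) → 0 H
  atom 9: C, bond orders sum to 4 (valence 4) → 0 H
  atom 10: I (halogen, monovalent) → 0 H
  atom 11: C, bond orders sum to 4 (valence 4) → 0 H
  atom 12: O, bond orders sum to 1 (valence 2) → 1 H
Total hydrogens: 4.

4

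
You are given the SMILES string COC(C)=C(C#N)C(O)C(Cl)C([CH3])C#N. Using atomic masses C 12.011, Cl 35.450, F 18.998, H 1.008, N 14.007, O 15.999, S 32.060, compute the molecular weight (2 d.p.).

First, the molecular formula is C10H13ClN2O2 (counting implicit H from valence).
  C: 10 × 12.011 = 120.110
  Cl: 1 × 35.450 = 35.450
  H: 13 × 1.008 = 13.104
  N: 2 × 14.007 = 28.014
  O: 2 × 15.999 = 31.998
Sum: 10×12.011 + 1×35.450 + 13×1.008 + 2×14.007 + 2×15.999 = 228.676 → 228.68 g/mol.

228.68 g/mol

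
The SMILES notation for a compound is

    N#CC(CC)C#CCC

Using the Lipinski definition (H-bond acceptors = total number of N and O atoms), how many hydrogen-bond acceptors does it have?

1

N atoms: 1; O atoms: 0.
Lipinski HBA = 1 + 0 = 1.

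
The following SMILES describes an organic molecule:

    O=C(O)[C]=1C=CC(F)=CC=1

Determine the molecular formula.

Walk through each heavy atom and fill implicit hydrogens from standard valence (C 4, N 3, O 2, S 2, halogen 1):
  atom 1: O, bond orders sum to 2 (valence 2) → 0 H
  atom 2: C, bond orders sum to 4 (valence 4) → 0 H
  atom 3: O, bond orders sum to 1 (valence 2) → 1 H
  atom 4: C with explicit H count 0
  atom 5: C, bond orders sum to 3 (valence 4) → 1 H
  atom 6: C, bond orders sum to 3 (valence 4) → 1 H
  atom 7: C, bond orders sum to 4 (valence 4) → 0 H
  atom 8: F (halogen, monovalent) → 0 H
  atom 9: C, bond orders sum to 3 (valence 4) → 1 H
  atom 10: C, bond orders sum to 3 (valence 4) → 1 H
Totals → C:7, H:5, F:1, O:2.
In Hill order: C7H5FO2.

C7H5FO2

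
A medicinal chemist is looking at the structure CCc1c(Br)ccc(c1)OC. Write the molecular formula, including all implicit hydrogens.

C9H11BrO

Walk through each heavy atom and fill implicit hydrogens from standard valence (C 4, N 3, O 2, S 2, halogen 1); for lowercase aromatic atoms, an aromatic c carries 1 H when it has two neighbours and 0 H with three, and aromatic n carries 0 H:
  atom 1: C, bond orders sum to 1 (valence 4) → 3 H
  atom 2: C, bond orders sum to 2 (valence 4) → 2 H
  atom 3: aromatic c, 3 neighbours → 0 H
  atom 4: aromatic c, 3 neighbours → 0 H
  atom 5: Br (halogen, monovalent) → 0 H
  atom 6: aromatic c, 2 neighbours → 1 H
  atom 7: aromatic c, 2 neighbours → 1 H
  atom 8: aromatic c, 3 neighbours → 0 H
  atom 9: aromatic c, 2 neighbours → 1 H
  atom 10: O, bond orders sum to 2 (valence 2) → 0 H
  atom 11: C, bond orders sum to 1 (valence 4) → 3 H
Totals → C:9, H:11, Br:1, O:1.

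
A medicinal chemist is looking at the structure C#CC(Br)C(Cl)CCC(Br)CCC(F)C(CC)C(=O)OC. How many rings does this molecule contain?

0

In SMILES, each pair of matching ring-closure digits denotes one ring-closing bond; the number of such bonds equals the number of independent rings.
Ring-closure bonds here: 0.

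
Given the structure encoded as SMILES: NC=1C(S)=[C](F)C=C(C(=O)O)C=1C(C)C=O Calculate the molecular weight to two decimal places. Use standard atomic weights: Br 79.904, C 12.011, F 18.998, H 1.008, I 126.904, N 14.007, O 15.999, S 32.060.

First, the molecular formula is C10H10FNO3S (counting implicit H from valence).
  C: 10 × 12.011 = 120.110
  F: 1 × 18.998 = 18.998
  H: 10 × 1.008 = 10.080
  N: 1 × 14.007 = 14.007
  O: 3 × 15.999 = 47.997
  S: 1 × 32.060 = 32.060
Sum: 10×12.011 + 1×18.998 + 10×1.008 + 1×14.007 + 3×15.999 + 1×32.060 = 243.252 → 243.25 g/mol.

243.25 g/mol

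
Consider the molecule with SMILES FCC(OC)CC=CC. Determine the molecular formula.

C7H13FO

Walk through each heavy atom and fill implicit hydrogens from standard valence (C 4, N 3, O 2, S 2, halogen 1):
  atom 1: F (halogen, monovalent) → 0 H
  atom 2: C, bond orders sum to 2 (valence 4) → 2 H
  atom 3: C, bond orders sum to 3 (valence 4) → 1 H
  atom 4: O, bond orders sum to 2 (valence 2) → 0 H
  atom 5: C, bond orders sum to 1 (valence 4) → 3 H
  atom 6: C, bond orders sum to 2 (valence 4) → 2 H
  atom 7: C, bond orders sum to 3 (valence 4) → 1 H
  atom 8: C, bond orders sum to 3 (valence 4) → 1 H
  atom 9: C, bond orders sum to 1 (valence 4) → 3 H
Totals → C:7, H:13, F:1, O:1.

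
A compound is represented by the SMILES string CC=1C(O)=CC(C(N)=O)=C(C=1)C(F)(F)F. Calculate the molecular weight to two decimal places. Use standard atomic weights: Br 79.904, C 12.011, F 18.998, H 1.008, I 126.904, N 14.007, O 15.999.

219.16 g/mol

First, the molecular formula is C9H8F3NO2 (counting implicit H from valence).
  C: 9 × 12.011 = 108.099
  F: 3 × 18.998 = 56.994
  H: 8 × 1.008 = 8.064
  N: 1 × 14.007 = 14.007
  O: 2 × 15.999 = 31.998
Sum: 9×12.011 + 3×18.998 + 8×1.008 + 1×14.007 + 2×15.999 = 219.162 → 219.16 g/mol.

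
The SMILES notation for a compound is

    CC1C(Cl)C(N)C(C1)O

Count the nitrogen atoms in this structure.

Scan the SMILES for N atoms (remember two-letter symbols like Cl and Br are single atoms).
Nitrogen count: 1.

1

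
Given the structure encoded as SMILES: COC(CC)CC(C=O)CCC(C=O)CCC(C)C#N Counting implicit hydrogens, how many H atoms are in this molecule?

27

Walk through each heavy atom and fill implicit hydrogens from standard valence (C 4, N 3, O 2, S 2, halogen 1):
  atom 1: C, bond orders sum to 1 (valence 4) → 3 H
  atom 2: O, bond orders sum to 2 (valence 2) → 0 H
  atom 3: C, bond orders sum to 3 (valence 4) → 1 H
  atom 4: C, bond orders sum to 2 (valence 4) → 2 H
  atom 5: C, bond orders sum to 1 (valence 4) → 3 H
  atom 6: C, bond orders sum to 2 (valence 4) → 2 H
  atom 7: C, bond orders sum to 3 (valence 4) → 1 H
  atom 8: C, bond orders sum to 3 (valence 4) → 1 H
  atom 9: O, bond orders sum to 2 (valence 2) → 0 H
  atom 10: C, bond orders sum to 2 (valence 4) → 2 H
  atom 11: C, bond orders sum to 2 (valence 4) → 2 H
  atom 12: C, bond orders sum to 3 (valence 4) → 1 H
  atom 13: C, bond orders sum to 3 (valence 4) → 1 H
  atom 14: O, bond orders sum to 2 (valence 2) → 0 H
  atom 15: C, bond orders sum to 2 (valence 4) → 2 H
  atom 16: C, bond orders sum to 2 (valence 4) → 2 H
  atom 17: C, bond orders sum to 3 (valence 4) → 1 H
  atom 18: C, bond orders sum to 1 (valence 4) → 3 H
  atom 19: C, bond orders sum to 4 (valence 4) → 0 H
  atom 20: N, bond orders sum to 3 (valence 3) → 0 H
Total hydrogens: 27.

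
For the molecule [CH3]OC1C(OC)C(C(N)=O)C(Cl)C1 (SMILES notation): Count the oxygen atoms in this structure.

3

Scan the SMILES for O atoms (remember two-letter symbols like Cl and Br are single atoms).
Oxygen count: 3.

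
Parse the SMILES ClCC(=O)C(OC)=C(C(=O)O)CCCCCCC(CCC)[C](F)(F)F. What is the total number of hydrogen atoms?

26

Walk through each heavy atom and fill implicit hydrogens from standard valence (C 4, N 3, O 2, S 2, halogen 1):
  atom 1: Cl (halogen, monovalent) → 0 H
  atom 2: C, bond orders sum to 2 (valence 4) → 2 H
  atom 3: C, bond orders sum to 4 (valence 4) → 0 H
  atom 4: O, bond orders sum to 2 (valence 2) → 0 H
  atom 5: C, bond orders sum to 4 (valence 4) → 0 H
  atom 6: O, bond orders sum to 2 (valence 2) → 0 H
  atom 7: C, bond orders sum to 1 (valence 4) → 3 H
  atom 8: C, bond orders sum to 4 (valence 4) → 0 H
  atom 9: C, bond orders sum to 4 (valence 4) → 0 H
  atom 10: O, bond orders sum to 2 (valence 2) → 0 H
  atom 11: O, bond orders sum to 1 (valence 2) → 1 H
  atom 12: C, bond orders sum to 2 (valence 4) → 2 H
  atom 13: C, bond orders sum to 2 (valence 4) → 2 H
  atom 14: C, bond orders sum to 2 (valence 4) → 2 H
  atom 15: C, bond orders sum to 2 (valence 4) → 2 H
  atom 16: C, bond orders sum to 2 (valence 4) → 2 H
  atom 17: C, bond orders sum to 2 (valence 4) → 2 H
  atom 18: C, bond orders sum to 3 (valence 4) → 1 H
  atom 19: C, bond orders sum to 2 (valence 4) → 2 H
  atom 20: C, bond orders sum to 2 (valence 4) → 2 H
  atom 21: C, bond orders sum to 1 (valence 4) → 3 H
  atom 22: C with explicit H count 0
  atom 23: F (halogen, monovalent) → 0 H
  atom 24: F (halogen, monovalent) → 0 H
  atom 25: F (halogen, monovalent) → 0 H
Total hydrogens: 26.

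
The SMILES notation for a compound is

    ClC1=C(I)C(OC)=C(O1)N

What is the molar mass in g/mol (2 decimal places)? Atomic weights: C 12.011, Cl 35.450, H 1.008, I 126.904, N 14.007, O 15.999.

273.45 g/mol

First, the molecular formula is C5H5ClINO2 (counting implicit H from valence).
  C: 5 × 12.011 = 60.055
  Cl: 1 × 35.450 = 35.450
  H: 5 × 1.008 = 5.040
  I: 1 × 126.904 = 126.904
  N: 1 × 14.007 = 14.007
  O: 2 × 15.999 = 31.998
Sum: 5×12.011 + 1×35.450 + 5×1.008 + 1×126.904 + 1×14.007 + 2×15.999 = 273.454 → 273.45 g/mol.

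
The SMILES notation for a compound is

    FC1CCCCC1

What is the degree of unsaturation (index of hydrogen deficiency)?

Molecular formula: C6H11F.
DoU = (2C + 2 + N − H − X) / 2, where X is the halogen count and O/S are ignored.
    = (2·6 + 2 + 0 − 11 − 1) / 2 = 2 / 2 = 1.

1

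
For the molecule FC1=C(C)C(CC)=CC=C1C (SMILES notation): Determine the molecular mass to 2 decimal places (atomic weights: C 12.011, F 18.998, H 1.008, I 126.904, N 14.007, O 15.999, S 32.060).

First, the molecular formula is C10H13F (counting implicit H from valence).
  C: 10 × 12.011 = 120.110
  F: 1 × 18.998 = 18.998
  H: 13 × 1.008 = 13.104
Sum: 10×12.011 + 1×18.998 + 13×1.008 = 152.212 → 152.21 g/mol.

152.21 g/mol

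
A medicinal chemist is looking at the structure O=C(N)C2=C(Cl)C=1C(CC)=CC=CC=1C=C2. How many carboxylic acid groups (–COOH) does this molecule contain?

0

Scan the SMILES for the carboxylic acid motif — none present.
Groups that are present: 1 amide.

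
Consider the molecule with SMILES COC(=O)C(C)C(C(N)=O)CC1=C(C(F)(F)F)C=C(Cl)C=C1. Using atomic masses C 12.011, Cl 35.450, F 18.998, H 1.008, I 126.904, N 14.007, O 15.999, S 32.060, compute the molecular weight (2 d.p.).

337.72 g/mol

First, the molecular formula is C14H15ClF3NO3 (counting implicit H from valence).
  C: 14 × 12.011 = 168.154
  Cl: 1 × 35.450 = 35.450
  F: 3 × 18.998 = 56.994
  H: 15 × 1.008 = 15.120
  N: 1 × 14.007 = 14.007
  O: 3 × 15.999 = 47.997
Sum: 14×12.011 + 1×35.450 + 3×18.998 + 15×1.008 + 1×14.007 + 3×15.999 = 337.722 → 337.72 g/mol.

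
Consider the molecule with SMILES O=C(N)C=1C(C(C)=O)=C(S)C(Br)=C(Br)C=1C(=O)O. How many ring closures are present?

In SMILES, each pair of matching ring-closure digits denotes one ring-closing bond; the number of such bonds equals the number of independent rings.
Ring-closure bonds here: 1.

1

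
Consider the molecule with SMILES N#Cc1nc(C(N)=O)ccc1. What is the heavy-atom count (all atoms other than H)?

11

Every atom symbol written in the SMILES (organic subset) is one heavy atom; implicit H are not written.
Heavy atoms by element → C:7, N:3, O:1.
Total: 11.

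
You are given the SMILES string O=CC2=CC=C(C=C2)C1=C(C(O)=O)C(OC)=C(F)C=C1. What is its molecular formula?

C15H11FO4

Walk through each heavy atom and fill implicit hydrogens from standard valence (C 4, N 3, O 2, S 2, halogen 1):
  atom 1: O, bond orders sum to 2 (valence 2) → 0 H
  atom 2: C, bond orders sum to 3 (valence 4) → 1 H
  atom 3: C, bond orders sum to 4 (valence 4) → 0 H
  atom 4: C, bond orders sum to 3 (valence 4) → 1 H
  atom 5: C, bond orders sum to 3 (valence 4) → 1 H
  atom 6: C, bond orders sum to 4 (valence 4) → 0 H
  atom 7: C, bond orders sum to 3 (valence 4) → 1 H
  atom 8: C, bond orders sum to 3 (valence 4) → 1 H
  atom 9: C, bond orders sum to 4 (valence 4) → 0 H
  atom 10: C, bond orders sum to 4 (valence 4) → 0 H
  atom 11: C, bond orders sum to 4 (valence 4) → 0 H
  atom 12: O, bond orders sum to 1 (valence 2) → 1 H
  atom 13: O, bond orders sum to 2 (valence 2) → 0 H
  atom 14: C, bond orders sum to 4 (valence 4) → 0 H
  atom 15: O, bond orders sum to 2 (valence 2) → 0 H
  atom 16: C, bond orders sum to 1 (valence 4) → 3 H
  atom 17: C, bond orders sum to 4 (valence 4) → 0 H
  atom 18: F (halogen, monovalent) → 0 H
  atom 19: C, bond orders sum to 3 (valence 4) → 1 H
  atom 20: C, bond orders sum to 3 (valence 4) → 1 H
Totals → C:15, H:11, F:1, O:4.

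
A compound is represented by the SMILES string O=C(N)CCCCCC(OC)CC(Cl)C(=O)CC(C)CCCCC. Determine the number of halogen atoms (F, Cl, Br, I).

Halogen atoms appear at heavy-atom position 14 (1×Cl).
Other groups present: 1 amide, 1 ether, 1 ketone.
Halogen count: 1.

1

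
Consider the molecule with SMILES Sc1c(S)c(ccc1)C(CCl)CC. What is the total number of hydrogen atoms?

13

Walk through each heavy atom and fill implicit hydrogens from standard valence (C 4, N 3, O 2, S 2, halogen 1); for lowercase aromatic atoms, an aromatic c carries 1 H when it has two neighbours and 0 H with three, and aromatic n carries 0 H:
  atom 1: S, bond orders sum to 1 (valence 2) → 1 H
  atom 2: aromatic c, 3 neighbours → 0 H
  atom 3: aromatic c, 3 neighbours → 0 H
  atom 4: S, bond orders sum to 1 (valence 2) → 1 H
  atom 5: aromatic c, 3 neighbours → 0 H
  atom 6: aromatic c, 2 neighbours → 1 H
  atom 7: aromatic c, 2 neighbours → 1 H
  atom 8: aromatic c, 2 neighbours → 1 H
  atom 9: C, bond orders sum to 3 (valence 4) → 1 H
  atom 10: C, bond orders sum to 2 (valence 4) → 2 H
  atom 11: Cl (halogen, monovalent) → 0 H
  atom 12: C, bond orders sum to 2 (valence 4) → 2 H
  atom 13: C, bond orders sum to 1 (valence 4) → 3 H
Total hydrogens: 13.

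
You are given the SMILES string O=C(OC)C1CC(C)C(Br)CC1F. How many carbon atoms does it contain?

9

Count every carbon token in the SMILES (each C, including those in ring-closure positions and inside branches).
Carbon count: 9.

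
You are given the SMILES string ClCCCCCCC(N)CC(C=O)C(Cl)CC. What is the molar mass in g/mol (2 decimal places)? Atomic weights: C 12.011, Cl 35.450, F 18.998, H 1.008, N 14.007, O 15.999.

282.25 g/mol

First, the molecular formula is C13H25Cl2NO (counting implicit H from valence).
  C: 13 × 12.011 = 156.143
  Cl: 2 × 35.450 = 70.900
  H: 25 × 1.008 = 25.200
  N: 1 × 14.007 = 14.007
  O: 1 × 15.999 = 15.999
Sum: 13×12.011 + 2×35.450 + 25×1.008 + 1×14.007 + 1×15.999 = 282.249 → 282.25 g/mol.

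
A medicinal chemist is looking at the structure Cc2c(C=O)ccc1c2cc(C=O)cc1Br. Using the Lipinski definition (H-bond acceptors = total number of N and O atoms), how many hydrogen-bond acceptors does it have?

N atoms: 0; O atoms: 2.
Lipinski HBA = 0 + 2 = 2.

2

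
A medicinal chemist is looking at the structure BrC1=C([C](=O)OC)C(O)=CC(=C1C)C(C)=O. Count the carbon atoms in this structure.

Count every carbon token in the SMILES (each C, including those in ring-closure positions and inside branches).
Carbon count: 11.

11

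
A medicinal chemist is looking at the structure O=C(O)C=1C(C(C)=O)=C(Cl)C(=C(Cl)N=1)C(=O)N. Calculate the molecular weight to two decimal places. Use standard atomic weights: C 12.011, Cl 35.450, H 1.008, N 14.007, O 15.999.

First, the molecular formula is C9H6Cl2N2O4 (counting implicit H from valence).
  C: 9 × 12.011 = 108.099
  Cl: 2 × 35.450 = 70.900
  H: 6 × 1.008 = 6.048
  N: 2 × 14.007 = 28.014
  O: 4 × 15.999 = 63.996
Sum: 9×12.011 + 2×35.450 + 6×1.008 + 2×14.007 + 4×15.999 = 277.057 → 277.06 g/mol.

277.06 g/mol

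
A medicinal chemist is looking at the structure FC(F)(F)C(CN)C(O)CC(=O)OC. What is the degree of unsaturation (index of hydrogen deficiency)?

Molecular formula: C7H12F3NO3.
DoU = (2C + 2 + N − H − X) / 2, where X is the halogen count and O/S are ignored.
    = (2·7 + 2 + 1 − 12 − 3) / 2 = 2 / 2 = 1.

1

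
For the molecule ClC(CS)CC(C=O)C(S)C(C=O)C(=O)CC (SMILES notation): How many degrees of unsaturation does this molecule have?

3

Degree of unsaturation = (number of rings) + (number of π bonds).
Ring closures in the SMILES: 0.
π bonds: 3 double bonds (each 1 DoU) → 3 DoU from unsaturation.
Total DoU = 0 + 3 = 3.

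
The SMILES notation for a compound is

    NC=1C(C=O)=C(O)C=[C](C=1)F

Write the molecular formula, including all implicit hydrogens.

Walk through each heavy atom and fill implicit hydrogens from standard valence (C 4, N 3, O 2, S 2, halogen 1):
  atom 1: N, bond orders sum to 1 (valence 3) → 2 H
  atom 2: C, bond orders sum to 4 (valence 4) → 0 H
  atom 3: C, bond orders sum to 4 (valence 4) → 0 H
  atom 4: C, bond orders sum to 3 (valence 4) → 1 H
  atom 5: O, bond orders sum to 2 (valence 2) → 0 H
  atom 6: C, bond orders sum to 4 (valence 4) → 0 H
  atom 7: O, bond orders sum to 1 (valence 2) → 1 H
  atom 8: C, bond orders sum to 3 (valence 4) → 1 H
  atom 9: C with explicit H count 0
  atom 10: C, bond orders sum to 3 (valence 4) → 1 H
  atom 11: F (halogen, monovalent) → 0 H
Totals → C:7, H:6, F:1, N:1, O:2.

C7H6FNO2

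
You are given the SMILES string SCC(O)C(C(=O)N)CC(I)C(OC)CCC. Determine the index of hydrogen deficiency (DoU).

Degree of unsaturation = (number of rings) + (number of π bonds).
Ring closures in the SMILES: 0.
π bonds: 1 double bond (each 1 DoU) → 1 DoU from unsaturation.
Total DoU = 0 + 1 = 1.

1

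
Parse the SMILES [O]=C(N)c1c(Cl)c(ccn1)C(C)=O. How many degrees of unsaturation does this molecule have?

6

Molecular formula: C8H7ClN2O2.
DoU = (2C + 2 + N − H − X) / 2, where X is the halogen count and O/S are ignored.
    = (2·8 + 2 + 2 − 7 − 1) / 2 = 12 / 2 = 6.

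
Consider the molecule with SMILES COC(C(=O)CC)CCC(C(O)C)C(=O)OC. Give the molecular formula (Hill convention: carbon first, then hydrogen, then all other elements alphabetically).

Walk through each heavy atom and fill implicit hydrogens from standard valence (C 4, N 3, O 2, S 2, halogen 1):
  atom 1: C, bond orders sum to 1 (valence 4) → 3 H
  atom 2: O, bond orders sum to 2 (valence 2) → 0 H
  atom 3: C, bond orders sum to 3 (valence 4) → 1 H
  atom 4: C, bond orders sum to 4 (valence 4) → 0 H
  atom 5: O, bond orders sum to 2 (valence 2) → 0 H
  atom 6: C, bond orders sum to 2 (valence 4) → 2 H
  atom 7: C, bond orders sum to 1 (valence 4) → 3 H
  atom 8: C, bond orders sum to 2 (valence 4) → 2 H
  atom 9: C, bond orders sum to 2 (valence 4) → 2 H
  atom 10: C, bond orders sum to 3 (valence 4) → 1 H
  atom 11: C, bond orders sum to 3 (valence 4) → 1 H
  atom 12: O, bond orders sum to 1 (valence 2) → 1 H
  atom 13: C, bond orders sum to 1 (valence 4) → 3 H
  atom 14: C, bond orders sum to 4 (valence 4) → 0 H
  atom 15: O, bond orders sum to 2 (valence 2) → 0 H
  atom 16: O, bond orders sum to 2 (valence 2) → 0 H
  atom 17: C, bond orders sum to 1 (valence 4) → 3 H
Totals → C:12, H:22, O:5.

C12H22O5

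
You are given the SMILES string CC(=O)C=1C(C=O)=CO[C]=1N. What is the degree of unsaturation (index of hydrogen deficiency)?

5

Degree of unsaturation = (number of rings) + (number of π bonds).
Ring closures in the SMILES: 1.
π bonds: 4 double bonds (each 1 DoU) → 4 DoU from unsaturation.
Total DoU = 1 + 4 = 5.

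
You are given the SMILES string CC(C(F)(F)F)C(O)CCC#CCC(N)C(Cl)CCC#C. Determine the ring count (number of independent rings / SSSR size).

0

In SMILES, each pair of matching ring-closure digits denotes one ring-closing bond; the number of such bonds equals the number of independent rings.
Ring-closure bonds here: 0.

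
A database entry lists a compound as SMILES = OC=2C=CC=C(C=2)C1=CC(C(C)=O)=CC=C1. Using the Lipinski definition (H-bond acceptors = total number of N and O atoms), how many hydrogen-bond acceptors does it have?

2

N atoms: 0; O atoms: 2.
Lipinski HBA = 0 + 2 = 2.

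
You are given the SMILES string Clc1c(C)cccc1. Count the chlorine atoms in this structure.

Scan the SMILES for Cl atoms (remember two-letter symbols like Cl and Br are single atoms).
Chlorine count: 1.

1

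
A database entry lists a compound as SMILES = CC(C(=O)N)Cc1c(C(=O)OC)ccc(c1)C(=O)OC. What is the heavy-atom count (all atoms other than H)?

Every atom symbol written in the SMILES (organic subset) is one heavy atom; implicit H are not written.
Heavy atoms by element → C:14, N:1, O:5.
Total: 20.

20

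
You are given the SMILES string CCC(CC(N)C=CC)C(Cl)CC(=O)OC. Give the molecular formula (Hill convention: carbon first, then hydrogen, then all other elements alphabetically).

C12H22ClNO2

Walk through each heavy atom and fill implicit hydrogens from standard valence (C 4, N 3, O 2, S 2, halogen 1):
  atom 1: C, bond orders sum to 1 (valence 4) → 3 H
  atom 2: C, bond orders sum to 2 (valence 4) → 2 H
  atom 3: C, bond orders sum to 3 (valence 4) → 1 H
  atom 4: C, bond orders sum to 2 (valence 4) → 2 H
  atom 5: C, bond orders sum to 3 (valence 4) → 1 H
  atom 6: N, bond orders sum to 1 (valence 3) → 2 H
  atom 7: C, bond orders sum to 3 (valence 4) → 1 H
  atom 8: C, bond orders sum to 3 (valence 4) → 1 H
  atom 9: C, bond orders sum to 1 (valence 4) → 3 H
  atom 10: C, bond orders sum to 3 (valence 4) → 1 H
  atom 11: Cl (halogen, monovalent) → 0 H
  atom 12: C, bond orders sum to 2 (valence 4) → 2 H
  atom 13: C, bond orders sum to 4 (valence 4) → 0 H
  atom 14: O, bond orders sum to 2 (valence 2) → 0 H
  atom 15: O, bond orders sum to 2 (valence 2) → 0 H
  atom 16: C, bond orders sum to 1 (valence 4) → 3 H
Totals → C:12, H:22, Cl:1, N:1, O:2.
In Hill order: C12H22ClNO2.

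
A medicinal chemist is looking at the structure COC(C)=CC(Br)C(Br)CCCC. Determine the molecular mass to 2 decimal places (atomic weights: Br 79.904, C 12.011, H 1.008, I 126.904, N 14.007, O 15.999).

314.06 g/mol

First, the molecular formula is C10H18Br2O (counting implicit H from valence).
  Br: 2 × 79.904 = 159.808
  C: 10 × 12.011 = 120.110
  H: 18 × 1.008 = 18.144
  O: 1 × 15.999 = 15.999
Sum: 2×79.904 + 10×12.011 + 18×1.008 + 1×15.999 = 314.061 → 314.06 g/mol.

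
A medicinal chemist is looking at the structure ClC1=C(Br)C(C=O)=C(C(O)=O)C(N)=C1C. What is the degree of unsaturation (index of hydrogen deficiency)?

6

Degree of unsaturation = (number of rings) + (number of π bonds).
Ring closures in the SMILES: 1.
π bonds: 5 double bonds (each 1 DoU) → 5 DoU from unsaturation.
Total DoU = 1 + 5 = 6.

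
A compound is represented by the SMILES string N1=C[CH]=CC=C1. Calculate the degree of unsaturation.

4

Molecular formula: C5H5N.
DoU = (2C + 2 + N − H − X) / 2, where X is the halogen count and O/S are ignored.
    = (2·5 + 2 + 1 − 5 − 0) / 2 = 8 / 2 = 4.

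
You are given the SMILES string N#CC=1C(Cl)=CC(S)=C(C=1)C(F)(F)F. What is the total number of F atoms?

3

Scan the SMILES for F atoms (remember two-letter symbols like Cl and Br are single atoms).
Fluorine count: 3.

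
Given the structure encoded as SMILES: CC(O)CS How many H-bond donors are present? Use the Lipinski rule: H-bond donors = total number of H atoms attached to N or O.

1

Donors: find every N or O and count the H atoms it carries.
  atom 3 (O): bond orders sum to 1 → 1 H
Lipinski HBD = 1.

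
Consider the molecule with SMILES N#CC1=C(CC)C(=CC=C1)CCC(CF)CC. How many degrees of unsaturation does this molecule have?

Degree of unsaturation = (number of rings) + (number of π bonds).
Ring closures in the SMILES: 1.
π bonds: 3 double bonds (each 1 DoU), 1 triple bond (each 2 DoU) → 5 DoU from unsaturation.
Total DoU = 1 + 5 = 6.

6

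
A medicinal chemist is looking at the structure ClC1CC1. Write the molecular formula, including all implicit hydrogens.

C3H5Cl

Walk through each heavy atom and fill implicit hydrogens from standard valence (C 4, N 3, O 2, S 2, halogen 1):
  atom 1: Cl (halogen, monovalent) → 0 H
  atom 2: C, bond orders sum to 3 (valence 4) → 1 H
  atom 3: C, bond orders sum to 2 (valence 4) → 2 H
  atom 4: C, bond orders sum to 2 (valence 4) → 2 H
Totals → C:3, H:5, Cl:1.
In Hill order: C3H5Cl.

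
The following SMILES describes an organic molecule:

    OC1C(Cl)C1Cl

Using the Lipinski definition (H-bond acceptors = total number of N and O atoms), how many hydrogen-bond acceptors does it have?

N atoms: 0; O atoms: 1.
Lipinski HBA = 0 + 1 = 1.

1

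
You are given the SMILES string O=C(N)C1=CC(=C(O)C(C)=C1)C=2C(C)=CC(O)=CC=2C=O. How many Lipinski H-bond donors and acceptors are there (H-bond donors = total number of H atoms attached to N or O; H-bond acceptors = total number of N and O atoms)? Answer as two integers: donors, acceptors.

Donors: find every N or O and count the H atoms it carries.
  atom 1 (O): bond orders sum to 2 → 0 H
  atom 3 (N): bond orders sum to 1 → 2 H
  atom 8 (O): bond orders sum to 1 → 1 H
  atom 17 (O): bond orders sum to 1 → 1 H
  atom 21 (O): bond orders sum to 2 → 0 H
Lipinski HBD = 4.
Acceptors: N atoms = 1, O atoms = 4 → HBA = 5.

4, 5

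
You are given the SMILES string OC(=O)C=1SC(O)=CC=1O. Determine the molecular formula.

C5H4O4S

Walk through each heavy atom and fill implicit hydrogens from standard valence (C 4, N 3, O 2, S 2, halogen 1):
  atom 1: O, bond orders sum to 1 (valence 2) → 1 H
  atom 2: C, bond orders sum to 4 (valence 4) → 0 H
  atom 3: O, bond orders sum to 2 (valence 2) → 0 H
  atom 4: C, bond orders sum to 4 (valence 4) → 0 H
  atom 5: S, bond orders sum to 2 (valence 2) → 0 H
  atom 6: C, bond orders sum to 4 (valence 4) → 0 H
  atom 7: O, bond orders sum to 1 (valence 2) → 1 H
  atom 8: C, bond orders sum to 3 (valence 4) → 1 H
  atom 9: C, bond orders sum to 4 (valence 4) → 0 H
  atom 10: O, bond orders sum to 1 (valence 2) → 1 H
Totals → C:5, H:4, O:4, S:1.
In Hill order: C5H4O4S.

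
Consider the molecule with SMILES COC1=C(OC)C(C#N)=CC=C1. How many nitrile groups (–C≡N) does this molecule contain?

The nitrile motif appears at heavy-atom position 8 in the SMILES.
Other groups present: 2 ether.
Nitrile count: 1.

1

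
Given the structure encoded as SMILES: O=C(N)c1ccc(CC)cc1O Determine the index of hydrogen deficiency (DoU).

Molecular formula: C9H11NO2.
DoU = (2C + 2 + N − H − X) / 2, where X is the halogen count and O/S are ignored.
    = (2·9 + 2 + 1 − 11 − 0) / 2 = 10 / 2 = 5.

5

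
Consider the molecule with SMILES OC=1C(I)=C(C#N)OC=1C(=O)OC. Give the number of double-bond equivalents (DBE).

Degree of unsaturation = (number of rings) + (number of π bonds).
Ring closures in the SMILES: 1.
π bonds: 3 double bonds (each 1 DoU), 1 triple bond (each 2 DoU) → 5 DoU from unsaturation.
Total DoU = 1 + 5 = 6.

6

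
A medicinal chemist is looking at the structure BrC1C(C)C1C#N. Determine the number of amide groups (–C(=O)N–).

Scan the SMILES for the amide motif — none present.
Groups that are present: 1 nitrile.

0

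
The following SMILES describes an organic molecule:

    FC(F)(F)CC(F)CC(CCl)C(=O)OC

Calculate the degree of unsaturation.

1

Degree of unsaturation = (number of rings) + (number of π bonds).
Ring closures in the SMILES: 0.
π bonds: 1 double bond (each 1 DoU) → 1 DoU from unsaturation.
Total DoU = 0 + 1 = 1.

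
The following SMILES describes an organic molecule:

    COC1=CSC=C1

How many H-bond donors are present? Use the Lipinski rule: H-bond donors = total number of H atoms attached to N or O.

0

Donors: find every N or O and count the H atoms it carries.
  atom 2 (O): bond orders sum to 2 → 0 H
Lipinski HBD = 0.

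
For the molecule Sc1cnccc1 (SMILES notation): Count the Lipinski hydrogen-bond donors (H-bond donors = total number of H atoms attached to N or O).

0

Donors: find every N or O and count the H atoms it carries.
  atom 4 (N): bond orders sum to 3 → 0 H
Lipinski HBD = 0.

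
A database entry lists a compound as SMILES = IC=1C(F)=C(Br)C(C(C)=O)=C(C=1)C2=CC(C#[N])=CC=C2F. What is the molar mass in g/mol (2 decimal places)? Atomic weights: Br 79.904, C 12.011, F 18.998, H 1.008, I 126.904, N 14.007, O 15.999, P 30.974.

First, the molecular formula is C15H7BrF2INO (counting implicit H from valence).
  Br: 1 × 79.904 = 79.904
  C: 15 × 12.011 = 180.165
  F: 2 × 18.998 = 37.996
  H: 7 × 1.008 = 7.056
  I: 1 × 126.904 = 126.904
  N: 1 × 14.007 = 14.007
  O: 1 × 15.999 = 15.999
Sum: 1×79.904 + 15×12.011 + 2×18.998 + 7×1.008 + 1×126.904 + 1×14.007 + 1×15.999 = 462.031 → 462.03 g/mol.

462.03 g/mol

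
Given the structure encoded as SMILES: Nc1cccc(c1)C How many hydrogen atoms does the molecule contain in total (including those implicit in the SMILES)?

Walk through each heavy atom and fill implicit hydrogens from standard valence (C 4, N 3, O 2, S 2, halogen 1); for lowercase aromatic atoms, an aromatic c carries 1 H when it has two neighbours and 0 H with three, and aromatic n carries 0 H:
  atom 1: N, bond orders sum to 1 (valence 3) → 2 H
  atom 2: aromatic c, 3 neighbours → 0 H
  atom 3: aromatic c, 2 neighbours → 1 H
  atom 4: aromatic c, 2 neighbours → 1 H
  atom 5: aromatic c, 2 neighbours → 1 H
  atom 6: aromatic c, 3 neighbours → 0 H
  atom 7: aromatic c, 2 neighbours → 1 H
  atom 8: C, bond orders sum to 1 (valence 4) → 3 H
Total hydrogens: 9.

9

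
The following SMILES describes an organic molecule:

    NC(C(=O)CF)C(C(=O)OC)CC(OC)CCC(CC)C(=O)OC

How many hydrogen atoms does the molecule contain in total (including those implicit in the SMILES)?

28

Walk through each heavy atom and fill implicit hydrogens from standard valence (C 4, N 3, O 2, S 2, halogen 1):
  atom 1: N, bond orders sum to 1 (valence 3) → 2 H
  atom 2: C, bond orders sum to 3 (valence 4) → 1 H
  atom 3: C, bond orders sum to 4 (valence 4) → 0 H
  atom 4: O, bond orders sum to 2 (valence 2) → 0 H
  atom 5: C, bond orders sum to 2 (valence 4) → 2 H
  atom 6: F (halogen, monovalent) → 0 H
  atom 7: C, bond orders sum to 3 (valence 4) → 1 H
  atom 8: C, bond orders sum to 4 (valence 4) → 0 H
  atom 9: O, bond orders sum to 2 (valence 2) → 0 H
  atom 10: O, bond orders sum to 2 (valence 2) → 0 H
  atom 11: C, bond orders sum to 1 (valence 4) → 3 H
  atom 12: C, bond orders sum to 2 (valence 4) → 2 H
  atom 13: C, bond orders sum to 3 (valence 4) → 1 H
  atom 14: O, bond orders sum to 2 (valence 2) → 0 H
  atom 15: C, bond orders sum to 1 (valence 4) → 3 H
  atom 16: C, bond orders sum to 2 (valence 4) → 2 H
  atom 17: C, bond orders sum to 2 (valence 4) → 2 H
  atom 18: C, bond orders sum to 3 (valence 4) → 1 H
  atom 19: C, bond orders sum to 2 (valence 4) → 2 H
  atom 20: C, bond orders sum to 1 (valence 4) → 3 H
  atom 21: C, bond orders sum to 4 (valence 4) → 0 H
  atom 22: O, bond orders sum to 2 (valence 2) → 0 H
  atom 23: O, bond orders sum to 2 (valence 2) → 0 H
  atom 24: C, bond orders sum to 1 (valence 4) → 3 H
Total hydrogens: 28.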